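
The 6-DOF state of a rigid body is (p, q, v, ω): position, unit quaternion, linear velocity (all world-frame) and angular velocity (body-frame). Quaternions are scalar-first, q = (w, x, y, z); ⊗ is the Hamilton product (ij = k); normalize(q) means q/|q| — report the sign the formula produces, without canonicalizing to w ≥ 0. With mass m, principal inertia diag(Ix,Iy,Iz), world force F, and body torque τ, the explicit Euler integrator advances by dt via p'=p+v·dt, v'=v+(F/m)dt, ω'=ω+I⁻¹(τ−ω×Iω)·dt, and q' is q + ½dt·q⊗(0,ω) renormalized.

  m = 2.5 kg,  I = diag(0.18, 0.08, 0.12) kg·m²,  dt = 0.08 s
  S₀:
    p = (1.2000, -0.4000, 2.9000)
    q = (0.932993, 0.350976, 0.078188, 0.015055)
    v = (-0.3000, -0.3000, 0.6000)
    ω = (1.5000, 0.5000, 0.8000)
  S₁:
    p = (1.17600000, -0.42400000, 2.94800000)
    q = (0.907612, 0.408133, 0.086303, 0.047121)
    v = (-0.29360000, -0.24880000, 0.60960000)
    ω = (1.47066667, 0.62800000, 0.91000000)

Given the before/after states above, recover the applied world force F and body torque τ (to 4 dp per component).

Δv = v₁−v₀ = (0.00640000, 0.05120000, 0.00960000)
m·(v₁−v₀)/dt = (0.2000, 1.6000, 0.3000)
ω₁ − ω₀ = (-0.02933333, 0.12800000, 0.11000000)
I·α + gyro = (-0.0500, 0.2000, 0.0900)

F = (0.2000, 1.6000, 0.3000)
τ = (-0.0500, 0.2000, 0.0900)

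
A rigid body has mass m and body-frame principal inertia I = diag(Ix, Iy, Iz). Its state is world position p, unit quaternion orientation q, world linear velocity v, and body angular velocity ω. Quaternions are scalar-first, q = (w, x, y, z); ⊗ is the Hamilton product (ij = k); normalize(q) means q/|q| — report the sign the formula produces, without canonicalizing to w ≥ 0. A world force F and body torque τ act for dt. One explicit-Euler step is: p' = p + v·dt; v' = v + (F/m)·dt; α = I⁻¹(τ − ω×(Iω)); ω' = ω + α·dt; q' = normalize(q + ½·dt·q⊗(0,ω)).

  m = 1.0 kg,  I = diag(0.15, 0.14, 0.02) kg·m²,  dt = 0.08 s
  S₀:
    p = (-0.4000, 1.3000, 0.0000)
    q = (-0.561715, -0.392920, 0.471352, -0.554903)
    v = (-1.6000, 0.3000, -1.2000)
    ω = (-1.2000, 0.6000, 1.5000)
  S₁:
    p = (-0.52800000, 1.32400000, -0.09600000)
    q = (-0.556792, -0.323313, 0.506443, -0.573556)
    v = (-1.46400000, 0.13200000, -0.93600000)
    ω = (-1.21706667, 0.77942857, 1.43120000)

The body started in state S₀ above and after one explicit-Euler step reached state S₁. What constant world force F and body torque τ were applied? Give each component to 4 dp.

v₁ − v₀ = (0.13600000, -0.16800000, 0.26400000)
m·(v₁−v₀)/dt = (1.7000, -2.1000, 3.3000)
rate change Δω = (-0.01706667, 0.17942857, -0.06880000)
applied torque τ = (-0.1400, 0.0800, -0.0100)

F = (1.7000, -2.1000, 3.3000)
τ = (-0.1400, 0.0800, -0.0100)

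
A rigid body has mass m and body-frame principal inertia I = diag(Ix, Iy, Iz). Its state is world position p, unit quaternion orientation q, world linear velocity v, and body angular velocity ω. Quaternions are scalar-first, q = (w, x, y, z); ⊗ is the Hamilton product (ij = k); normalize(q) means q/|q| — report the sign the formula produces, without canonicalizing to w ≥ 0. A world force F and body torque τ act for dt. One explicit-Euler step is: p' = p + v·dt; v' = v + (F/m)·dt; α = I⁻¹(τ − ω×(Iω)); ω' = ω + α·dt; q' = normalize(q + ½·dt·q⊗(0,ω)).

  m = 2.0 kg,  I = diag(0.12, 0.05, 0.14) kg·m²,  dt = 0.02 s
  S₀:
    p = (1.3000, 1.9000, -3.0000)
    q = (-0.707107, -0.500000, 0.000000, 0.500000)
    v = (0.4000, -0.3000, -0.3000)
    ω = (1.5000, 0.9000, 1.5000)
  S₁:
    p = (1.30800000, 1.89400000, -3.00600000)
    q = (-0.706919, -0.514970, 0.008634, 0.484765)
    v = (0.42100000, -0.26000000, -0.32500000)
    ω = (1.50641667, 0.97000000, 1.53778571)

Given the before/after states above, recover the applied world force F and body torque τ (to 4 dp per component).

ω₁ − ω₀ = (0.00641667, 0.07000000, 0.03778571)
precession coupling = (0.1215, -0.0450, -0.0945)
I·α + gyro = (0.1600, 0.1300, 0.1700)
velocity change Δv = (0.02100000, 0.04000000, -0.02500000)
m·(v₁−v₀)/dt = (2.1000, 4.0000, -2.5000)

F = (2.1000, 4.0000, -2.5000)
τ = (0.1600, 0.1300, 0.1700)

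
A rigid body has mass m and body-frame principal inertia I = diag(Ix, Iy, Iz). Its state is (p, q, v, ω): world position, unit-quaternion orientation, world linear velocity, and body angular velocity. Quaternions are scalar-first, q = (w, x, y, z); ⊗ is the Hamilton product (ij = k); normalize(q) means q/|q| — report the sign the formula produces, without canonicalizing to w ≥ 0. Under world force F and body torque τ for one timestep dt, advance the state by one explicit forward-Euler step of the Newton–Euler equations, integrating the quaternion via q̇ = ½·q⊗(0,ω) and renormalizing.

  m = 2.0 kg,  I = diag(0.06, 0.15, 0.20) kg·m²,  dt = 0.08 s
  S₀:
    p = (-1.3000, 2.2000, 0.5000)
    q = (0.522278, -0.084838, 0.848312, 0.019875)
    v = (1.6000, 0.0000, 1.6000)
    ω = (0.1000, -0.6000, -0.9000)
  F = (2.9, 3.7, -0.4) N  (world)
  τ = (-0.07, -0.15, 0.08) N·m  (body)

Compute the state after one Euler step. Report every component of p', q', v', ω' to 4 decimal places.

p' = (-1.1720, 2.2000, 0.6280)
q' = (0.5432, -0.1127, 0.8320, -0.0003)
v' = (1.7160, 0.1480, 1.5840)
ω' = (-0.0293, -0.6867, -0.8658)

α = I⁻¹(τ − ω×Iω) = (-1.6167, -1.0840, 0.4270)
ω + α·dt = (-0.0293, -0.6867, -0.8658)
Hamilton product q⊗(0,ω) = (0.5353585, -0.6993280, -0.3877335, -0.5039786)
q + ½dt·q⊗(0,ω), renormalized = (0.5432, -0.1127, 0.8320, -0.0003)
a = (1.4500, 1.8500, -0.2000)
new position p' = (-1.1720, 2.2000, 0.6280)
v + (F/m)dt = (1.7160, 0.1480, 1.5840)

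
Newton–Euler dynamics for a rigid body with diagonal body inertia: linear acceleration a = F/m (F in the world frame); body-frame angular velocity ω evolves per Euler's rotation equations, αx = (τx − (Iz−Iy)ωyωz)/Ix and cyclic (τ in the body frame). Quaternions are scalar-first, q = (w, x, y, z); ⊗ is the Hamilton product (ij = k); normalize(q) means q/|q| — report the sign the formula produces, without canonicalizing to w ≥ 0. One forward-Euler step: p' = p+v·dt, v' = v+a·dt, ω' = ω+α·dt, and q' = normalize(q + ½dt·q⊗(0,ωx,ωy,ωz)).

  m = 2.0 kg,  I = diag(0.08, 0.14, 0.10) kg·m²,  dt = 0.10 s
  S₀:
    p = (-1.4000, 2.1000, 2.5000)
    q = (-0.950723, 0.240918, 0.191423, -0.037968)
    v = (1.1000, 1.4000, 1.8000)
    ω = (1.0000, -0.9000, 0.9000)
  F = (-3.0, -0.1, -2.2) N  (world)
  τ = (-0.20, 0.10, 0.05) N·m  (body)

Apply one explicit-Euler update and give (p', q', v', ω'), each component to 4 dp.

p' = (-1.2900, 2.2400, 2.6800)
q' = (-0.9493, 0.1996, 0.2207, -0.1008)
v' = (0.9500, 1.3950, 1.6900)
ω' = (0.7095, -0.8157, 1.0040)

a = (-1.5000, -0.0500, -1.1000)
p + v·dt = (-1.2900, 2.2400, 2.6800)
v' = v + a·dt = (0.9500, 1.3950, 1.6900)
precession coupling ω×(Iω) = (0.0324, -0.0180, -0.0540)
(τ − ω×Iω)/I = (-2.9050, 0.8429, 1.0400)
ω + α·dt = (0.7095, -0.8157, 1.0040)
q⊗(0,ω) = (-0.0344661, -0.8126135, 0.6008565, -1.2638999)
q + ½dt·q⊗(0,ω), renormalized = (-0.9493, 0.1996, 0.2207, -0.1008)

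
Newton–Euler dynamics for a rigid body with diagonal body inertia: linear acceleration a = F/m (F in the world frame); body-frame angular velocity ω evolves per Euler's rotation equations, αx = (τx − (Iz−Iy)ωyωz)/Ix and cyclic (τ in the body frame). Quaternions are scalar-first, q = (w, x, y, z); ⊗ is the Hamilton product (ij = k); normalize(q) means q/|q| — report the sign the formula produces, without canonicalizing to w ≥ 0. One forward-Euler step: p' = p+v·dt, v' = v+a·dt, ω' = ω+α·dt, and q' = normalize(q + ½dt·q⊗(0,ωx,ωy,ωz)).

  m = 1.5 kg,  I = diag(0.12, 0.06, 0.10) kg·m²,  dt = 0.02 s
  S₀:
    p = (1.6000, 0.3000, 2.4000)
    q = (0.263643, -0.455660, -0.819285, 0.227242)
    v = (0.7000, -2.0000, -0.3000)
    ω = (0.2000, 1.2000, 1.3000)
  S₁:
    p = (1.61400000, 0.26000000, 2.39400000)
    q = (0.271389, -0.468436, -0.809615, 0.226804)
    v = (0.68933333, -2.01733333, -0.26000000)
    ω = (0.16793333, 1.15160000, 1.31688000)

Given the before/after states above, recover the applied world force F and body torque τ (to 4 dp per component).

v₁ − v₀ = (-0.01066667, -0.01733333, 0.04000000)
applied force F = (-0.8000, -1.3000, 3.0000)
ω₁ − ω₀ = (-0.03206667, -0.04840000, 0.01688000)
precession coupling = (0.0624, 0.0052, -0.0144)
applied torque τ = (-0.1300, -0.1400, 0.0700)

F = (-0.8000, -1.3000, 3.0000)
τ = (-0.1300, -0.1400, 0.0700)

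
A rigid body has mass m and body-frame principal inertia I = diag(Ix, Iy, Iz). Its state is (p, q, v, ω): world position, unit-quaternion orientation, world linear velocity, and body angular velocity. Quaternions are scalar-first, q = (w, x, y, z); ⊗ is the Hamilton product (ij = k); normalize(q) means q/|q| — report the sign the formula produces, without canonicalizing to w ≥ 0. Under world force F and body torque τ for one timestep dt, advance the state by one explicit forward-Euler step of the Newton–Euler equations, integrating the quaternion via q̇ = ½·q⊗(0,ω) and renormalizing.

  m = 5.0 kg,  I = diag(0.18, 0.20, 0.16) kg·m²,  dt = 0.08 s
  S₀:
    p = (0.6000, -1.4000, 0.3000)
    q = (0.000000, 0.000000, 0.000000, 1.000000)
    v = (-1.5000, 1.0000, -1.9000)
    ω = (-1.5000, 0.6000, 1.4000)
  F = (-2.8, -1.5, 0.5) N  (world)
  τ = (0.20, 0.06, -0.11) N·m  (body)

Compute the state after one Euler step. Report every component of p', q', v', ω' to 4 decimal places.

p + v·dt = (0.4800, -1.3200, 0.1480)
v' = v + a·dt = (-1.5448, 0.9760, -1.8920)
ω×(Iω) gyroscopic = (-0.0336, -0.0420, -0.0180)
(τ − ω×Iω)/I = (1.2978, 0.5100, -0.5750)
new body rate ω' = (-1.3962, 0.6408, 1.3540)
q⊗(0,ω) = (-1.4000000, -0.6000000, -1.5000000, 0.0000000)
updated quaternion q' = (-0.0558, -0.0239, -0.0598, 0.9964)

p' = (0.4800, -1.3200, 0.1480)
q' = (-0.0558, -0.0239, -0.0598, 0.9964)
v' = (-1.5448, 0.9760, -1.8920)
ω' = (-1.3962, 0.6408, 1.3540)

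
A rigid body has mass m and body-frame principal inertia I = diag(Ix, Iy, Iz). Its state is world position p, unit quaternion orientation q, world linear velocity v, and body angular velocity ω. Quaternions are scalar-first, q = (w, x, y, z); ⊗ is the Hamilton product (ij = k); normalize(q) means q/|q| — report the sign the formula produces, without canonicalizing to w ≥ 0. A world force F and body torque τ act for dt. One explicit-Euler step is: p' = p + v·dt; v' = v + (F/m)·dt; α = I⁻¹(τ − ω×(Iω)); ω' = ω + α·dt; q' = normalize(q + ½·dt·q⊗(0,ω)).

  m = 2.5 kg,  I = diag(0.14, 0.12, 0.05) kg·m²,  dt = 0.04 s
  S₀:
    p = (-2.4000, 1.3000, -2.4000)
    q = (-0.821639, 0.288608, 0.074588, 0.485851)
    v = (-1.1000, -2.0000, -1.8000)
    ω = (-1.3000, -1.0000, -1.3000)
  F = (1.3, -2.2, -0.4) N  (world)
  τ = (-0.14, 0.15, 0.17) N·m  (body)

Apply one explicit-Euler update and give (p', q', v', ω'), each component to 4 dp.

new position p' = (-2.4440, 1.2200, -2.4720)
v' = v + a·dt = (-1.0792, -2.0352, -1.8064)
gyro term ω×Iω = (-0.0910, 0.1521, -0.0260)
α = I⁻¹(τ − ω×Iω) = (-0.3500, -0.0175, 3.9200)
ω' = ω + α·dt = (-1.3140, -1.0007, -1.1432)
q⊗(0,ω) = (1.0813847, 1.4570173, 0.5652231, 0.8764871)
q' = normalize(q + ½dt·q⊗(0,ω)) = (-0.7993, 0.3175, 0.0858, 0.5029)

p' = (-2.4440, 1.2200, -2.4720)
q' = (-0.7993, 0.3175, 0.0858, 0.5029)
v' = (-1.0792, -2.0352, -1.8064)
ω' = (-1.3140, -1.0007, -1.1432)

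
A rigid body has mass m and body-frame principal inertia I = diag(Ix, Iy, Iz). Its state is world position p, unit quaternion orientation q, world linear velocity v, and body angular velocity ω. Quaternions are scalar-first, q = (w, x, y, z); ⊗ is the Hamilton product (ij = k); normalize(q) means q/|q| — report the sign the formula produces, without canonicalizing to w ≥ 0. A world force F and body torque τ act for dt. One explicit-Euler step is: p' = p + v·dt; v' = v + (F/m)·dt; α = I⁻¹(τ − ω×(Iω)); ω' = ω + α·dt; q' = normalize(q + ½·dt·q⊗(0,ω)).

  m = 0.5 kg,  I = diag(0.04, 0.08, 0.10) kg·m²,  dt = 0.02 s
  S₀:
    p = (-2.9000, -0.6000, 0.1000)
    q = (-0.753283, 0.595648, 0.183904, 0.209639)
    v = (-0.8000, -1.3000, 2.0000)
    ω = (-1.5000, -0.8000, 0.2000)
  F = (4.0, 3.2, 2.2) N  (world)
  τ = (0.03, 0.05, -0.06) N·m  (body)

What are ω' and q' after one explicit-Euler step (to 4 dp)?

ω' = (-1.4834, -0.7920, 0.1784)
q' = (-0.7432, 0.6089, 0.1856, 0.2061)

precession coupling ω×(Iω) = (-0.0032, 0.0180, 0.0480)
angular accel α = (0.8300, 0.4000, -1.0800)
ω + α·dt = (-1.4834, -0.7920, 0.1784)
2q̇ = q⊗(0,ω) = (0.9986674, 1.3344165, 0.1690383, -0.3513190)
q' = normalize(q + ½dt·q⊗(0,ω)) = (-0.7432, 0.6089, 0.1856, 0.2061)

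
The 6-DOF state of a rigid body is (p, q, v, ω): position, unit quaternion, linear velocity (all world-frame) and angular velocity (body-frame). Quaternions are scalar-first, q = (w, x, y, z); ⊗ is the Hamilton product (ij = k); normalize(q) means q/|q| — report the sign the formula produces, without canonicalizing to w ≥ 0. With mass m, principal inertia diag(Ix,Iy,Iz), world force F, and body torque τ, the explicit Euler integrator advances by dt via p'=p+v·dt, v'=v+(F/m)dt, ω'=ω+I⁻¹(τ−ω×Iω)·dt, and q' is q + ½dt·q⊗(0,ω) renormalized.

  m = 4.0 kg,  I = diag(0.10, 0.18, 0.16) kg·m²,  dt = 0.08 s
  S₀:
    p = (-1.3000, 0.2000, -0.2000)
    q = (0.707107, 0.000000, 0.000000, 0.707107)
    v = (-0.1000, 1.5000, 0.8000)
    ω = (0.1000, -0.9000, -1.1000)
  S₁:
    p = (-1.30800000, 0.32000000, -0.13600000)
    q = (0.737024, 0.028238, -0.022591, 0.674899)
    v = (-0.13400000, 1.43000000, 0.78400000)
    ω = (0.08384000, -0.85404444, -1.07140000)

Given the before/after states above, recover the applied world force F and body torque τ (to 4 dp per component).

F = (-1.7000, -3.5000, -0.8000)
τ = (-0.0400, 0.1100, 0.0500)

rate change Δω = (-0.01616000, 0.04595556, 0.02860000)
τ = I·(Δω/dt) + ω₀×(Iω₀) = (-0.0400, 0.1100, 0.0500)
v₁ − v₀ = (-0.03400000, -0.07000000, -0.01600000)
m·(v₁−v₀)/dt = (-1.7000, -3.5000, -0.8000)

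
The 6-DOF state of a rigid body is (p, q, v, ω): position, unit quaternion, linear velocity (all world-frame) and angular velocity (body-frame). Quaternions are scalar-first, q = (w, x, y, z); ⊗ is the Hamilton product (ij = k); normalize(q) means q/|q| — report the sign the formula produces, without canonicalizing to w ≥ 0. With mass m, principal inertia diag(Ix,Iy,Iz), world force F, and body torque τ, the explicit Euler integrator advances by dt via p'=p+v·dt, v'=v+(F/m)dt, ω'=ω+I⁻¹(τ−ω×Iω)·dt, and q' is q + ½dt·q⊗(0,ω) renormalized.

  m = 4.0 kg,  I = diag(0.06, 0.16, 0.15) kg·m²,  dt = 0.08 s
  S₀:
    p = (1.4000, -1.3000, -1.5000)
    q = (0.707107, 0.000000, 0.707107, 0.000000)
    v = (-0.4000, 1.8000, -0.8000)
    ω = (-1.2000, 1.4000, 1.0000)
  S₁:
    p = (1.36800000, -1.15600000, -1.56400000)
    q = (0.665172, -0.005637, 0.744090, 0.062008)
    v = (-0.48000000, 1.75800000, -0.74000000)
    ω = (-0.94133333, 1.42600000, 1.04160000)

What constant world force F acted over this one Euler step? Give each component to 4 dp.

velocity change Δv = (-0.08000000, -0.04200000, 0.06000000)
F = m·Δv/dt = (-4.0000, -2.1000, 3.0000)

F = (-4.0000, -2.1000, 3.0000)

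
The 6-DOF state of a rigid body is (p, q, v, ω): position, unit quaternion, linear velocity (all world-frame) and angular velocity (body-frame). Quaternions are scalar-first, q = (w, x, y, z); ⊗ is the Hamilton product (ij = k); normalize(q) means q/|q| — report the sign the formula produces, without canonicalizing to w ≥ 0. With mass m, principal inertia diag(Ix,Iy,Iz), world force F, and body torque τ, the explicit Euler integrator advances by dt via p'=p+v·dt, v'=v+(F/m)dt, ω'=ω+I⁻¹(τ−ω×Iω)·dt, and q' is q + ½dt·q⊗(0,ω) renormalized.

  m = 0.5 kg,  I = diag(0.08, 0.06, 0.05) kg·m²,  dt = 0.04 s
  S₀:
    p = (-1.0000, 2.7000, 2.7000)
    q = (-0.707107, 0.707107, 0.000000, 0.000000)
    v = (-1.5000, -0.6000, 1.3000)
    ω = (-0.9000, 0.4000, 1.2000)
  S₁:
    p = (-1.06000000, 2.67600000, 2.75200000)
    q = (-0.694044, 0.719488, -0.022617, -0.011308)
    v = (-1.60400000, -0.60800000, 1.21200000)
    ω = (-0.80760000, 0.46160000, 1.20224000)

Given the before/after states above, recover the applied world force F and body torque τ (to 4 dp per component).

rate change Δω = (0.09240000, 0.06160000, 0.00224000)
I·α + gyro = (0.1800, 0.0600, 0.0100)
Δv = v₁−v₀ = (-0.10400000, -0.00800000, -0.08800000)
m·(v₁−v₀)/dt = (-1.3000, -0.1000, -1.1000)

F = (-1.3000, -0.1000, -1.1000)
τ = (0.1800, 0.0600, 0.0100)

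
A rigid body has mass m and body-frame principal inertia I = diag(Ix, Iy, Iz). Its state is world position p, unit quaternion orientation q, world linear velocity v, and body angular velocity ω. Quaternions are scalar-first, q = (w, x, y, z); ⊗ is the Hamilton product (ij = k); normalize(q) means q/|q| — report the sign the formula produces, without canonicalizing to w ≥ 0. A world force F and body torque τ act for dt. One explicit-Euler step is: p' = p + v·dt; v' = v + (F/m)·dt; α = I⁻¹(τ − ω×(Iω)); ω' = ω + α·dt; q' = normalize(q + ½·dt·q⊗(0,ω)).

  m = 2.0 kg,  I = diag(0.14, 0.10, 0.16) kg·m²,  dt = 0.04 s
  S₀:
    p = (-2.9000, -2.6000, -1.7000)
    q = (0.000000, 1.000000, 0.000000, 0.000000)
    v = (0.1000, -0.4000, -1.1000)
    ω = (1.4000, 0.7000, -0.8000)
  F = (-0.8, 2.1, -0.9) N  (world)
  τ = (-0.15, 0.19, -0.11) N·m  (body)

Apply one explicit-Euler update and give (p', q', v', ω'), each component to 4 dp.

p' = (-2.8960, -2.6160, -1.7440)
q' = (-0.0280, 0.9994, 0.0160, 0.0140)
v' = (0.0840, -0.3580, -1.1180)
ω' = (1.3667, 0.7670, -0.8177)

angular accel α = (-0.8314, 1.6760, -0.4425)
ω' = ω + α·dt = (1.3667, 0.7670, -0.8177)
q⊗(0,ω) = (-1.4000000, 0.0000000, 0.8000000, 0.7000000)
q + ½dt·q⊗(0,ω), renormalized = (-0.0280, 0.9994, 0.0160, 0.0140)
a = F/m = (-0.4000, 1.0500, -0.4500)
p' = p + v·dt = (-2.8960, -2.6160, -1.7440)
new velocity v' = (0.0840, -0.3580, -1.1180)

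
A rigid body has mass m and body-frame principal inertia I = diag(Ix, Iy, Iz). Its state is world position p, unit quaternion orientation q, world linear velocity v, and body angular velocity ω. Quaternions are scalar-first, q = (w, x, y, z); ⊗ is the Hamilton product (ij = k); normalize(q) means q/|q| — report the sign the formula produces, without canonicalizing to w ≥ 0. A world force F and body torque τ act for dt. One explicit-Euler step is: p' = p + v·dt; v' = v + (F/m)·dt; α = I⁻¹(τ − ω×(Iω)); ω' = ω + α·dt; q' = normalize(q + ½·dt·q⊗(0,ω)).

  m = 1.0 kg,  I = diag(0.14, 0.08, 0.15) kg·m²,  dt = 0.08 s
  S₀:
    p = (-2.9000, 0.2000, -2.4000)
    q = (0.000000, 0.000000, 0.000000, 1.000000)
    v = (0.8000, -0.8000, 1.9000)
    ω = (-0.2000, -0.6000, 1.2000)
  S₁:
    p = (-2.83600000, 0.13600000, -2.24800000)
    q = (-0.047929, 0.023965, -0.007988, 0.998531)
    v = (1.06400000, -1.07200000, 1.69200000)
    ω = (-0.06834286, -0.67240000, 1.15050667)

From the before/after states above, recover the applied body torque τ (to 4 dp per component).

τ = (0.1800, -0.0700, -0.1000)

Δω = ω₁−ω₀ = (0.13165714, -0.07240000, -0.04949333)
τ = I·(Δω/dt) + ω₀×(Iω₀) = (0.1800, -0.0700, -0.1000)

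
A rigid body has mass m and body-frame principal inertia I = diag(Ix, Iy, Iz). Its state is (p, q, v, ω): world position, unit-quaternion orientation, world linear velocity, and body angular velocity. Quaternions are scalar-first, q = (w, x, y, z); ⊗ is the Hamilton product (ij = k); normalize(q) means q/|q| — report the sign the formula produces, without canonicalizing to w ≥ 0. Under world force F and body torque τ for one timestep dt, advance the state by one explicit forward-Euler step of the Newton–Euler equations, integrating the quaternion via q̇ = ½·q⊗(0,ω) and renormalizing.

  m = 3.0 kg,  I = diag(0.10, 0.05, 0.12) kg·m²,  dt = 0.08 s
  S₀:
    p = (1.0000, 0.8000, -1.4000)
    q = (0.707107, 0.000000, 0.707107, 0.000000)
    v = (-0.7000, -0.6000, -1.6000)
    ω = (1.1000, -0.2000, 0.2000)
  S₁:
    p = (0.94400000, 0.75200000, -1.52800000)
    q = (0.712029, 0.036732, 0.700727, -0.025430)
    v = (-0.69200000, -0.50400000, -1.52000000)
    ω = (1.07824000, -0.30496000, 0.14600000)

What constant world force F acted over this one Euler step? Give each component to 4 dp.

F = (0.3000, 3.6000, 3.0000)

v₁ − v₀ = (0.00800000, 0.09600000, 0.08000000)
m·(v₁−v₀)/dt = (0.3000, 3.6000, 3.0000)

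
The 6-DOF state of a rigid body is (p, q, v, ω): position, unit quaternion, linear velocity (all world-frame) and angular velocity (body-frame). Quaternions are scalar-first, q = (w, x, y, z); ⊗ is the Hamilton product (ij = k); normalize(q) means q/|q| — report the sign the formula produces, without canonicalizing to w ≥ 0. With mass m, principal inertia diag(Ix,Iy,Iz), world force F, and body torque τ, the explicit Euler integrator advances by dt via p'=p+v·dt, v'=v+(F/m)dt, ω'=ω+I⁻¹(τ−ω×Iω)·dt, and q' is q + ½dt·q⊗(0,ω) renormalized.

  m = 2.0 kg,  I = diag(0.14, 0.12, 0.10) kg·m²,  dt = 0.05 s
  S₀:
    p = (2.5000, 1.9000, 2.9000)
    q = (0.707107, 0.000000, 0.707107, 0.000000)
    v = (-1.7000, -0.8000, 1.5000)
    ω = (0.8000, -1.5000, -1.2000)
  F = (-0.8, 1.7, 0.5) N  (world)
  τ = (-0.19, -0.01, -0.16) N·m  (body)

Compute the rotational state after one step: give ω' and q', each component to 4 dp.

ω×(Iω) gyroscopic = (-0.0360, -0.0384, 0.0240)
α = I⁻¹(τ − ω×Iω) = (-1.1000, 0.2367, -1.8400)
new body rate ω' = (0.7450, -1.4882, -1.2920)
Hamilton product q⊗(0,ω) = (1.0606605, -0.2828428, -1.0606605, -1.4142140)
q + ½dt·q⊗(0,ω), renormalized = (0.7326, -0.0071, 0.6797, -0.0353)

ω' = (0.7450, -1.4882, -1.2920)
q' = (0.7326, -0.0071, 0.6797, -0.0353)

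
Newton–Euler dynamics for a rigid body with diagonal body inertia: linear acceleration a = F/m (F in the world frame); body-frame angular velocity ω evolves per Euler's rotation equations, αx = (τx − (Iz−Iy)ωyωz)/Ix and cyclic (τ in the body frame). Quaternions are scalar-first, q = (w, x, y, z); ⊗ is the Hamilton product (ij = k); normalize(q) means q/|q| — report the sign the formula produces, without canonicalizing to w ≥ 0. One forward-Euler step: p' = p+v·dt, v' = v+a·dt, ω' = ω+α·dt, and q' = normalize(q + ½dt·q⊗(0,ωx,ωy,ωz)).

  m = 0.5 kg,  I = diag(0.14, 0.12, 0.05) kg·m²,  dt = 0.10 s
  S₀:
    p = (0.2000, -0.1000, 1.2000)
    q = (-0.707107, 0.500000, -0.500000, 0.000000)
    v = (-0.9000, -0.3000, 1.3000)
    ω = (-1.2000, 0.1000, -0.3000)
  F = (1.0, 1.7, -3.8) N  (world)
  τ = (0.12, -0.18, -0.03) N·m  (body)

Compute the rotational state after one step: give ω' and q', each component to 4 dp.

ω×(Iω) gyroscopic = (0.0021, 0.0324, 0.0024)
α = I⁻¹(τ − ω×Iω) = (0.8421, -1.7700, -0.6480)
ω + α·dt = (-1.1158, -0.0770, -0.3648)
2q̇ = q⊗(0,ω) = (0.6500000, 0.9985284, 0.0792893, -0.3378679)
q + ½dt·q⊗(0,ω), renormalized = (-0.6733, 0.5489, -0.4951, -0.0169)

ω' = (-1.1158, -0.0770, -0.3648)
q' = (-0.6733, 0.5489, -0.4951, -0.0169)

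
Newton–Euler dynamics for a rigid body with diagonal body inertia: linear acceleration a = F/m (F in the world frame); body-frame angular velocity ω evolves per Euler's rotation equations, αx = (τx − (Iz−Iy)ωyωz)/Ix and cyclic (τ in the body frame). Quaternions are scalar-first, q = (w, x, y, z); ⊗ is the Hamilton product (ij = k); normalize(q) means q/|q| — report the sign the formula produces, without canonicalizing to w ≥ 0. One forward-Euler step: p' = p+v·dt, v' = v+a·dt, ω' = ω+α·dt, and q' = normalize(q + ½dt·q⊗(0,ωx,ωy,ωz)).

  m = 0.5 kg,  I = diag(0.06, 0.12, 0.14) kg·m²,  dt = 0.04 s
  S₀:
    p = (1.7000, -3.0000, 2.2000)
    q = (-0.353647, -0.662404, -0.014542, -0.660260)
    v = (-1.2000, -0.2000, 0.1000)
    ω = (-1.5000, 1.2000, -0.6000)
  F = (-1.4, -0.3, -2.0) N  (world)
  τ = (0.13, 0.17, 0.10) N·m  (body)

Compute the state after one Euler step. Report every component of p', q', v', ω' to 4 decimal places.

p' = p + v·dt = (1.6520, -3.0080, 2.2040)
new velocity v' = (-1.3120, -0.2240, -0.0600)
precession coupling ω×(Iω) = (-0.0144, -0.0720, -0.1080)
(τ − ω×Iω)/I = (2.4067, 2.0167, 1.4857)
ω' = ω + α·dt = (-1.4037, 1.2807, -0.5406)
Hamilton product q⊗(0,ω) = (-1.3723116, 1.3315077, 0.1685712, -0.6045096)
q + ½dt·q⊗(0,ω), renormalized = (-0.3808, -0.6353, -0.0112, -0.6718)

p' = (1.6520, -3.0080, 2.2040)
q' = (-0.3808, -0.6353, -0.0112, -0.6718)
v' = (-1.3120, -0.2240, -0.0600)
ω' = (-1.4037, 1.2807, -0.5406)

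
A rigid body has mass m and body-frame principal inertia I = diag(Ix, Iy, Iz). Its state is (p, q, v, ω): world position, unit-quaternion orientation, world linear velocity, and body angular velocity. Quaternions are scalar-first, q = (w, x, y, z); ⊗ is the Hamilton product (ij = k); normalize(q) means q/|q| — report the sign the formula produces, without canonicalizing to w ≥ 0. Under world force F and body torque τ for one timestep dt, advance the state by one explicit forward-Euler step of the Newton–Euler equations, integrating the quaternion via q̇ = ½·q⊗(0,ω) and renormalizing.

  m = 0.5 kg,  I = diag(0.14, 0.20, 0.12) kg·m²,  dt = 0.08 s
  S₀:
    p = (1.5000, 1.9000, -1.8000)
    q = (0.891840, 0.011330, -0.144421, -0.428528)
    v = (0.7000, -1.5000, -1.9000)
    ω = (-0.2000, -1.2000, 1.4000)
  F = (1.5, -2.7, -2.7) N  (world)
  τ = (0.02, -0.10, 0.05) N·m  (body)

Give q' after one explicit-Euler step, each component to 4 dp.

q' = (0.9065, -0.0244, -0.1839, -0.3792)

Hamilton product q⊗(0,ω) = (0.4289000, -0.8947910, -1.0003644, 1.2060958)
q' = normalize(q + ½dt·q⊗(0,ω)) = (0.9065, -0.0244, -0.1839, -0.3792)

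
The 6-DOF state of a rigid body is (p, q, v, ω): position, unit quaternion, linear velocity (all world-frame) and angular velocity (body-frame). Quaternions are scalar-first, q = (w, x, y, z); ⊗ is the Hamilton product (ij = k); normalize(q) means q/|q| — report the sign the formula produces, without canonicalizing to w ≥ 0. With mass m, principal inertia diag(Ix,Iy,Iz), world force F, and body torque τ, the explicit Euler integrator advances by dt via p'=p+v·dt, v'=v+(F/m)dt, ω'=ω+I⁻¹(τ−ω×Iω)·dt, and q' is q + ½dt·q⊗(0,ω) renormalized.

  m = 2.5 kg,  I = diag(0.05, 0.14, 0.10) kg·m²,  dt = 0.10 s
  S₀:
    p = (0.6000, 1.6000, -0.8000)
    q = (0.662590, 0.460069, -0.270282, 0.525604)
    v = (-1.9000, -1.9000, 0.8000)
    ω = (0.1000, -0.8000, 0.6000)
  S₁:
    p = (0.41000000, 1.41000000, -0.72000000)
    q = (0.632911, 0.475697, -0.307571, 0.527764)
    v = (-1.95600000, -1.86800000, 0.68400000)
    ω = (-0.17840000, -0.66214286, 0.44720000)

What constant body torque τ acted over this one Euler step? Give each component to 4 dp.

Δω = ω₁−ω₀ = (-0.27840000, 0.13785714, -0.15280000)
precession coupling = (0.0192, -0.0030, -0.0072)
I·α + gyro = (-0.1200, 0.1900, -0.1600)

τ = (-0.1200, 0.1900, -0.1600)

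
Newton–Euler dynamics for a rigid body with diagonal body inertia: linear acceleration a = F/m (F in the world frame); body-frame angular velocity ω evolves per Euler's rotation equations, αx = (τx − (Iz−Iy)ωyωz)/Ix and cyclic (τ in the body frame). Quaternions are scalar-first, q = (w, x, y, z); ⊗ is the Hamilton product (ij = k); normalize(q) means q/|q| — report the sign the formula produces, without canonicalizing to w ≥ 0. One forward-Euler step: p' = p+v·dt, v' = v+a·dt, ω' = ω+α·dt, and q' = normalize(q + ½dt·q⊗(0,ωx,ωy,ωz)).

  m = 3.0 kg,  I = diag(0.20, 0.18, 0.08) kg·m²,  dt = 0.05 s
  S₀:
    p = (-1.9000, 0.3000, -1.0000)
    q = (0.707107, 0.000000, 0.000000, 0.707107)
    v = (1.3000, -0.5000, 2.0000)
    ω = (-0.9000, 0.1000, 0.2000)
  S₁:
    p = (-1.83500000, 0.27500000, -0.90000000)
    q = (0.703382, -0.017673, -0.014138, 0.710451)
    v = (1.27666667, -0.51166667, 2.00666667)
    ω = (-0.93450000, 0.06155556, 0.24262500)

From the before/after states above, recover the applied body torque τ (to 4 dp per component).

ω₁ − ω₀ = (-0.03450000, -0.03844444, 0.04262500)
ω₀×(Iω₀) = (-0.0020, -0.0216, 0.0018)
τ = I·(Δω/dt) + ω₀×(Iω₀) = (-0.1400, -0.1600, 0.0700)

τ = (-0.1400, -0.1600, 0.0700)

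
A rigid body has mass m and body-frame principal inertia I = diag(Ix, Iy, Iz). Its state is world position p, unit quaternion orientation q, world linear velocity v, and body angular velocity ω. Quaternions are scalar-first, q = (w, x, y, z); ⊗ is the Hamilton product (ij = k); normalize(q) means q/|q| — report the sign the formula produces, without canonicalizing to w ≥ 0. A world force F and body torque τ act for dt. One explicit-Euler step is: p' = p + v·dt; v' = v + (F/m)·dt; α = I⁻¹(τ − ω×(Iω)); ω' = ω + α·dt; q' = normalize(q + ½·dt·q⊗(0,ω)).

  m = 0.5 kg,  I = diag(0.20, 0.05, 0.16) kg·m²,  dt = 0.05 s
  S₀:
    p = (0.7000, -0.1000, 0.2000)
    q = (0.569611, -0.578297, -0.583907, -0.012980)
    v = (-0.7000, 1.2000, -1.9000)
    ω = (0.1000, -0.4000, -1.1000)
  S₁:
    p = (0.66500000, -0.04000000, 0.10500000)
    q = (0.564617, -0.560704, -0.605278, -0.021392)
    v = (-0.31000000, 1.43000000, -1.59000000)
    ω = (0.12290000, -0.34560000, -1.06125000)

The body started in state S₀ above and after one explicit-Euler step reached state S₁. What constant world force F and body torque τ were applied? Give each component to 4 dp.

F = (3.9000, 2.3000, 3.1000)
τ = (0.1400, 0.0500, 0.1300)

v₁ − v₀ = (0.39000000, 0.23000000, 0.31000000)
applied force F = (3.9000, 2.3000, 3.1000)
ω₁ − ω₀ = (0.02290000, 0.05440000, 0.03875000)
τ = I·(Δω/dt) + ω₀×(Iω₀) = (0.1400, 0.0500, 0.1300)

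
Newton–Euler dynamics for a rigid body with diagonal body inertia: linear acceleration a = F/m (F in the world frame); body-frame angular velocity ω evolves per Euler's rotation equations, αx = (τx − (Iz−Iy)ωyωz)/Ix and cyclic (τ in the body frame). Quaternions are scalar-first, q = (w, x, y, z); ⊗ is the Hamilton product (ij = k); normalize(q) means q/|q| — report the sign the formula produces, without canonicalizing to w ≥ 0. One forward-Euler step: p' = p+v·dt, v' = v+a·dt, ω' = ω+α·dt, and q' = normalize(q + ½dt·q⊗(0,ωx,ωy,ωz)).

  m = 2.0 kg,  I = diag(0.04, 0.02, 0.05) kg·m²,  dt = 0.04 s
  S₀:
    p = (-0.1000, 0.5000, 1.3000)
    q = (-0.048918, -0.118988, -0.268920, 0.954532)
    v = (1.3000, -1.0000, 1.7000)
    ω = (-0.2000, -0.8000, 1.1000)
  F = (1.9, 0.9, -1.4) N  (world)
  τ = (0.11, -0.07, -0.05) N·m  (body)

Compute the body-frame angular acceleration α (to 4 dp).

gyro term ω×Iω = (-0.0264, 0.0022, -0.0032)
(τ − ω×Iω)/I = (3.4100, -3.6100, -0.9360)

α = (3.4100, -3.6100, -0.9360)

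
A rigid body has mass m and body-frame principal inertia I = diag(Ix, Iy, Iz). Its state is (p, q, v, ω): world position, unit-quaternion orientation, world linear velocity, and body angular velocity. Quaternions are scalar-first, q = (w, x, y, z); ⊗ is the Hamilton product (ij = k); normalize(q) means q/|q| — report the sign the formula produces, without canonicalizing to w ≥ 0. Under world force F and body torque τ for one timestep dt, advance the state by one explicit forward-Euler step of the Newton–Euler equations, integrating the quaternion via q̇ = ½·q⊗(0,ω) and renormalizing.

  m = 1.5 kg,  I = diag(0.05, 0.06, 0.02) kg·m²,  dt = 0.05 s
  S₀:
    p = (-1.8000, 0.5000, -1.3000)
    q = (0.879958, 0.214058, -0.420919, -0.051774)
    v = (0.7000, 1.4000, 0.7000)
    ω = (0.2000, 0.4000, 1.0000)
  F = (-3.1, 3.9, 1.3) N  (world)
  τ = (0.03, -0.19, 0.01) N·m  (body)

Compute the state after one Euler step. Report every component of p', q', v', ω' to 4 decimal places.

p' = (-1.7650, 0.5700, -1.2650)
q' = (0.8841, 0.2084, -0.4176, -0.0255)
v' = (0.5967, 1.5300, 0.7433)
ω' = (0.2460, 0.2367, 1.0230)

a = (-2.0667, 2.6000, 0.8667)
new position p' = (-1.7650, 0.5700, -1.2650)
v + (F/m)dt = (0.5967, 1.5300, 0.7433)
ω×(Iω) gyroscopic = (-0.0160, 0.0060, 0.0008)
angular accel α = (0.9200, -3.2667, 0.4600)
ω' = ω + α·dt = (0.2460, 0.2367, 1.0230)
2q̇ = q⊗(0,ω) = (0.1773300, -0.2242178, 0.1275704, 1.0497650)
updated quaternion q' = (0.8841, 0.2084, -0.4176, -0.0255)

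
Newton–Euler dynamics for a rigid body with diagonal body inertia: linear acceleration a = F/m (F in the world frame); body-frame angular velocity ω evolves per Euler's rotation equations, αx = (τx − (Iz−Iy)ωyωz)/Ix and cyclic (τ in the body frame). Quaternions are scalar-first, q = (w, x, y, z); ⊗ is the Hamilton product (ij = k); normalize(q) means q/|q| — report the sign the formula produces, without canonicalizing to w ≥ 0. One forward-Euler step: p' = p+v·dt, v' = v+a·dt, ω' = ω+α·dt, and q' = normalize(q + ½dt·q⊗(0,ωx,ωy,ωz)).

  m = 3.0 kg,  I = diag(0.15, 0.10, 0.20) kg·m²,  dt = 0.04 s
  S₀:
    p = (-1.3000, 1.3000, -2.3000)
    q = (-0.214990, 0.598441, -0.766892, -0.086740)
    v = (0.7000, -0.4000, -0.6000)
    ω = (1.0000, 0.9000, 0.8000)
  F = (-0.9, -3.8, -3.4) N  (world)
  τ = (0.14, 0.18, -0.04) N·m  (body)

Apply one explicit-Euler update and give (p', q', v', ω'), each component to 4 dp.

p' = (-1.2720, 1.2840, -2.3240)
q' = (-0.2117, 0.5831, -0.7817, -0.0640)
v' = (0.6880, -0.4507, -0.6453)
ω' = (1.0181, 0.9880, 0.8010)

(τ − ω×Iω)/I = (0.4533, 2.2000, 0.0250)
ω' = ω + α·dt = (1.0181, 0.9880, 0.8010)
Hamilton product q⊗(0,ω) = (0.1611538, -0.7504376, -0.7589838, 1.1334969)
q + ½dt·q⊗(0,ω), renormalized = (-0.2117, 0.5831, -0.7817, -0.0640)
p' = p + v·dt = (-1.2720, 1.2840, -2.3240)
v' = v + a·dt = (0.6880, -0.4507, -0.6453)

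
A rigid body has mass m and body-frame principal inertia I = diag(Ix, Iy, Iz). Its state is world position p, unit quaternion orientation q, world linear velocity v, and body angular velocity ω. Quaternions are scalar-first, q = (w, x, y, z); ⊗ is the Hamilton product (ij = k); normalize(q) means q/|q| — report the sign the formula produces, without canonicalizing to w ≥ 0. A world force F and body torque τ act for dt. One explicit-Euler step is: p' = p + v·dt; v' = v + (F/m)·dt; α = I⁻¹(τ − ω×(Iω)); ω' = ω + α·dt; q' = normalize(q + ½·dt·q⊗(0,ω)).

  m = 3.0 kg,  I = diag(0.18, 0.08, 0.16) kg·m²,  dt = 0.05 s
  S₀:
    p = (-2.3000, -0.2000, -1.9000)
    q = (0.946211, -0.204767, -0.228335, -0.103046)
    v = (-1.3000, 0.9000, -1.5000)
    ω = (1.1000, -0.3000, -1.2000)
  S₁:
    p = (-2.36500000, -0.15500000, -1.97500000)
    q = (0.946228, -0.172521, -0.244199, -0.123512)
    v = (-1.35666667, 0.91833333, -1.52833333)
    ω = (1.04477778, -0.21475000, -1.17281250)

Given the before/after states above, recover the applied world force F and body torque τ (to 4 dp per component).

rate change Δω = (-0.05522222, 0.08525000, 0.02718750)
applied torque τ = (-0.1700, 0.1100, 0.1200)
v₁ − v₀ = (-0.05666667, 0.01833333, -0.02833333)
applied force F = (-3.4000, 1.1000, -1.7000)

F = (-3.4000, 1.1000, -1.7000)
τ = (-0.1700, 0.1100, 0.1200)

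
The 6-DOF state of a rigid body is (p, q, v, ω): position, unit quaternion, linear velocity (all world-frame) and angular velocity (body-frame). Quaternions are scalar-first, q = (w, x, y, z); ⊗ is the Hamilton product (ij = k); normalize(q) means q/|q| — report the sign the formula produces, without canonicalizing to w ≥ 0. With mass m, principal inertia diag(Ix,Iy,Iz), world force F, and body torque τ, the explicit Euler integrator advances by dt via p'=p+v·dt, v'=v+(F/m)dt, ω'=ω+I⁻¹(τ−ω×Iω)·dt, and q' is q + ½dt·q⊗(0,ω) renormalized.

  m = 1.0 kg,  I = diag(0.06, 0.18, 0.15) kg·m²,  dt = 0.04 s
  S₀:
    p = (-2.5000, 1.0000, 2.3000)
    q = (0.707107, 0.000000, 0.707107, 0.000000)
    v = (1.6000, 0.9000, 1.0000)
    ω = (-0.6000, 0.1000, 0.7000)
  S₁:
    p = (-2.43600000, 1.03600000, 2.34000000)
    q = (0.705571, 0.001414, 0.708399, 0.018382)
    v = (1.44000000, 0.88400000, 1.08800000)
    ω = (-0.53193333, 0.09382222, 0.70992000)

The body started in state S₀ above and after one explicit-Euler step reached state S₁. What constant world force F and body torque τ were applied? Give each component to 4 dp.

velocity change Δv = (-0.16000000, -0.01600000, 0.08800000)
m·(v₁−v₀)/dt = (-4.0000, -0.4000, 2.2000)
Δω = ω₁−ω₀ = (0.06806667, -0.00617778, 0.00992000)
applied torque τ = (0.1000, 0.0100, 0.0300)

F = (-4.0000, -0.4000, 2.2000)
τ = (0.1000, 0.0100, 0.0300)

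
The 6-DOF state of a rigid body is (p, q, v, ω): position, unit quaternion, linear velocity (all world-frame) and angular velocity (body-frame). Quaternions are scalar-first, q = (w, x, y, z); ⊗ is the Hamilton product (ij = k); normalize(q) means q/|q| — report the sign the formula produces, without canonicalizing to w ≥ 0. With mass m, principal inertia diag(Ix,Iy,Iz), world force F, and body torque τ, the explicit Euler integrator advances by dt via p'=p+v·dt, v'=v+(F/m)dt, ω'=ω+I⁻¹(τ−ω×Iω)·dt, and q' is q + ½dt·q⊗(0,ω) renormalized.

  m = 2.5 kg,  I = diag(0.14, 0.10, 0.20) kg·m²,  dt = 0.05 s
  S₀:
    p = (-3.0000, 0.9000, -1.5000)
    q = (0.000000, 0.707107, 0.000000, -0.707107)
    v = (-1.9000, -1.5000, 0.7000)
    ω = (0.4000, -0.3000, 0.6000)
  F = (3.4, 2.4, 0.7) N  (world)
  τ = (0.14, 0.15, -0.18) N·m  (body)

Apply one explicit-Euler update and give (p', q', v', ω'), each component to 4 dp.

a = (1.3600, 0.9600, 0.2800)
p + v·dt = (-3.0950, 0.8250, -1.4650)
new velocity v' = (-1.8320, -1.4520, 0.7140)
α = I⁻¹(τ − ω×Iω) = (1.1286, 1.6440, -0.9240)
ω + α·dt = (0.4564, -0.2178, 0.5538)
Hamilton product q⊗(0,ω) = (0.1414214, -0.2121321, -0.7071070, -0.2121321)
q' = normalize(q + ½dt·q⊗(0,ω)) = (0.0035, 0.7017, -0.0177, -0.7123)

p' = (-3.0950, 0.8250, -1.4650)
q' = (0.0035, 0.7017, -0.0177, -0.7123)
v' = (-1.8320, -1.4520, 0.7140)
ω' = (0.4564, -0.2178, 0.5538)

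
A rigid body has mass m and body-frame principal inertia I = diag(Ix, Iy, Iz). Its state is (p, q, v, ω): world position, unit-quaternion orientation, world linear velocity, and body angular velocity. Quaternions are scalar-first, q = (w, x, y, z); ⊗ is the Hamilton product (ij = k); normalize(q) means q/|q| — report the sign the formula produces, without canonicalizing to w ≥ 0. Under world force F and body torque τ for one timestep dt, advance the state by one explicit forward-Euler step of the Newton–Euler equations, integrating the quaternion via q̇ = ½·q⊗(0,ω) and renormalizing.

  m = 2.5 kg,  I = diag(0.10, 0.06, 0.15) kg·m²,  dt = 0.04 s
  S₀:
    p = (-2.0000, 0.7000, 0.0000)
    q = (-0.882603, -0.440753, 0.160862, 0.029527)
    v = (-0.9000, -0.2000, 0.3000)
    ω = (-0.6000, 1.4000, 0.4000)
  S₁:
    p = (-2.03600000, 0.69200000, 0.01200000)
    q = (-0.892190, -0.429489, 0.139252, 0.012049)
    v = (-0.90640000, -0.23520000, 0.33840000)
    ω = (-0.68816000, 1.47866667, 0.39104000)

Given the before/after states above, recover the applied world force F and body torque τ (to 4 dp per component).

F = (-0.4000, -2.2000, 2.4000)
τ = (-0.1700, 0.1300, 0.0000)

Δv = v₁−v₀ = (-0.00640000, -0.03520000, 0.03840000)
F = m·Δv/dt = (-0.4000, -2.2000, 2.4000)
ω₁ − ω₀ = (-0.08816000, 0.07866667, -0.00896000)
applied torque τ = (-0.1700, 0.1300, 0.0000)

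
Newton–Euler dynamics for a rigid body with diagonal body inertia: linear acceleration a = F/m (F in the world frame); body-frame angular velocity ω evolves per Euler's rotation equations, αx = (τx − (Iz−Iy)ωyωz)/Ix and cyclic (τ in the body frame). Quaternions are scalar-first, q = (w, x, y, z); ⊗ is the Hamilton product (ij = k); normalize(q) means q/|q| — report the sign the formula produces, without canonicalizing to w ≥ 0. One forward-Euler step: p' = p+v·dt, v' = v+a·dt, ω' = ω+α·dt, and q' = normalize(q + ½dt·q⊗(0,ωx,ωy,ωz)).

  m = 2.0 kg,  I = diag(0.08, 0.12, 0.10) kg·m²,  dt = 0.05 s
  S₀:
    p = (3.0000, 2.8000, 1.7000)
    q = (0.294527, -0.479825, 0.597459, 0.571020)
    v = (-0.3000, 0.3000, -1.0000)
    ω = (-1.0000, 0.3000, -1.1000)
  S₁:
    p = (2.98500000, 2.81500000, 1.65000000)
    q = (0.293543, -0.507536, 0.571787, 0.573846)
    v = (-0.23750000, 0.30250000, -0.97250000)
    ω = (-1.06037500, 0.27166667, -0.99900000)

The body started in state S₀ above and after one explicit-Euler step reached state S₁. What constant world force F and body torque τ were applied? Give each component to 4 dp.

F = (2.5000, 0.1000, 1.1000)
τ = (-0.0900, -0.0900, 0.1900)

ω₁ − ω₀ = (-0.06037500, -0.02833333, 0.10100000)
gyro term ω₀×Iω₀ = (0.0066, -0.0220, -0.0120)
applied torque τ = (-0.0900, -0.0900, 0.1900)
Δv = v₁−v₀ = (0.06250000, 0.00250000, 0.02750000)
m·(v₁−v₀)/dt = (2.5000, 0.1000, 1.1000)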